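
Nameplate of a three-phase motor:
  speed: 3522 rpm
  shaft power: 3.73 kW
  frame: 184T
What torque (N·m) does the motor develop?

10.1 N·m

ω = 2π × 3522/60 = 368.8 rad/s
τ = P/ω = 3730/368.8 = 10.1 N·m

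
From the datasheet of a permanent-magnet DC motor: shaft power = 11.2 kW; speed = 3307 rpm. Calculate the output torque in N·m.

32.3 N·m

ω = 2π × 3307/60 = 346.3 rad/s
τ = P/ω = 11200/346.3 = 32.3 N·m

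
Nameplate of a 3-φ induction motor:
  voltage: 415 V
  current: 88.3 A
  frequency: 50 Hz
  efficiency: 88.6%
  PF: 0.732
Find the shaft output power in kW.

P_in = √3·V·I·cosφ = 1.732 × 415 × 88.3 × 0.732 = 46459 W
P_out = η·P_in = 0.886 × 46459 = 41163 W

41.2 kW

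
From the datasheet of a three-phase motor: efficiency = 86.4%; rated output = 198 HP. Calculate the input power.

P_out = 198 × 746 = 147708 W
P_in = P_out/η = 147708/0.864 = 170958 W = 171 kW

171 kW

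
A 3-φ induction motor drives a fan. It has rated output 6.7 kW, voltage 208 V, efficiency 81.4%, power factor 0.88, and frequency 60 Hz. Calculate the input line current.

P_out = 6.7 kW = 6700 W
P_in = P_out / η = 6700 / 0.814 = 8231 W
I_L = P_in / (√3·V_L·cosφ) = 8231 / (1.732 × 208 × 0.88) = 26 A

26 A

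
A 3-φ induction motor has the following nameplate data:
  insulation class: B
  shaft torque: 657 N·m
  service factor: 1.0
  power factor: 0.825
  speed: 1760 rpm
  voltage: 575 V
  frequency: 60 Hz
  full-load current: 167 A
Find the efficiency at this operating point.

88.2 %

ω = 2π × 1760/60 = 184.3 rad/s; P_out = τω = 657 × 184.3 = 121085 W
P_in = √3·V_L·I_L·cosφ = 1.732 × 575 × 167 × 0.825 = 137210 W
η = P_out / P_in = 121085 / 137210 = 0.882 = 88.2%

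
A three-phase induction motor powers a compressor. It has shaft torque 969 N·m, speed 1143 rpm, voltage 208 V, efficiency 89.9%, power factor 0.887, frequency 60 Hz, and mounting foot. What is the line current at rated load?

ω = 2π×1143/60 = 119.7 rad/s; P_out = τω = 969 × 119.7 = 115989 W
P_in = P_out / η = 115989 / 0.899 = 129020 W
I_L = P_in / (√3·V_L·cosφ) = 129020 / (1.732 × 208 × 0.887) = 404 A

404 A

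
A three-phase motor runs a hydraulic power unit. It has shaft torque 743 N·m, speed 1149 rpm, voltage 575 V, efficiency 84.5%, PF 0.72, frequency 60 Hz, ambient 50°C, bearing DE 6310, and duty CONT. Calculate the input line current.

148 A

ω = 2π×1149/60 = 120.3 rad/s; P_out = τω = 743 × 120.3 = 89383 W
P_in = P_out / η = 89383 / 0.845 = 105779 W
I_L = P_in / (√3·V_L·cosφ) = 105779 / (1.732 × 575 × 0.72) = 148 A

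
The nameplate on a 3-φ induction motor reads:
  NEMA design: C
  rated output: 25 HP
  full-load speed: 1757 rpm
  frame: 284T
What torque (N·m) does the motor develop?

P_out = 25 × 746 = 18650 W
ω = 2π × 1757/60 = 184 rad/s
τ = P_out/ω = 18650/184 = 101 N·m

101 N·m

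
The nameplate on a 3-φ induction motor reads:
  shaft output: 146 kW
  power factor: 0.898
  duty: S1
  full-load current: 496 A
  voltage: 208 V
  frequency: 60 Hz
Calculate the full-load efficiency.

P_out = 146 kW = 146000 W
P_in = √3·V_L·I_L·cosφ = 1.732 × 208 × 496 × 0.898 = 160461 W
η = P_out / P_in = 146000 / 160461 = 0.910 = 91.0%

91.0 %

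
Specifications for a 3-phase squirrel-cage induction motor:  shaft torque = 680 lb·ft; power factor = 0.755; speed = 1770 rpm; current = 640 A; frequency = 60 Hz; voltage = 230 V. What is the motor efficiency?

88.8 %

τ = 680 lb·ft × 1.356 = 922.1 N·m
ω = 2π × 1770/60 = 185.4 rad/s; P_out = τω = 922.1 × 185.4 = 170957 W
P_in = √3·V_L·I_L·cosφ = 1.732 × 230 × 640 × 0.755 = 192488 W
η = P_out / P_in = 170957 / 192488 = 0.888 = 88.8%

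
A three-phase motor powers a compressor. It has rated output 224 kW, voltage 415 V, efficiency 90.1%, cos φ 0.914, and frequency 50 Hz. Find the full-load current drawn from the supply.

378 A

P_out = 224 kW = 224000 W
P_in = P_out / η = 224000 / 0.901 = 248613 W
I_L = P_in / (√3·V_L·cosφ) = 248613 / (1.732 × 415 × 0.914) = 378 A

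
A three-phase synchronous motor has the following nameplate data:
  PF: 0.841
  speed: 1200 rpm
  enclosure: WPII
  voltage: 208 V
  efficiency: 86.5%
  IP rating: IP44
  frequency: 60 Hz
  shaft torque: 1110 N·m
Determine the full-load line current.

532 A

ω = 2π×1200/60 = 125.7 rad/s; P_out = τω = 1110 × 125.7 = 139527 W
P_in = P_out / η = 139527 / 0.865 = 161303 W
I_L = P_in / (√3·V_L·cosφ) = 161303 / (1.732 × 208 × 0.841) = 532 A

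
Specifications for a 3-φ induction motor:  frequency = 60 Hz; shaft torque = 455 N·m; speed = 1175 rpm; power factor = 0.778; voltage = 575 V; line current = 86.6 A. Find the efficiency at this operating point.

83.4 %

ω = 2π × 1175/60 = 123 rad/s; P_out = τω = 455 × 123 = 55965 W
P_in = √3·V_L·I_L·cosφ = 1.732 × 575 × 86.6 × 0.778 = 67099 W
η = P_out / P_in = 55965 / 67099 = 0.834 = 83.4%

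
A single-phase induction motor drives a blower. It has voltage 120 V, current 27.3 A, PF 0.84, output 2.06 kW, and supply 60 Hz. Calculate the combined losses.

P_in = V·I·cosφ = 120×27.3×0.84 = 2752 W
P_out = 2060 W
Losses = P_in − P_out = 2752 − 2060 = 692 W

692 W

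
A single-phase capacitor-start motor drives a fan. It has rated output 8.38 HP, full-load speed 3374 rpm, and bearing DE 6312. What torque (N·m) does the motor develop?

P_out = 8.38 × 746 = 6251 W
ω = 2π × 3374/60 = 353.3 rad/s
τ = P_out/ω = 6251/353.3 = 17.7 N·m

17.7 N·m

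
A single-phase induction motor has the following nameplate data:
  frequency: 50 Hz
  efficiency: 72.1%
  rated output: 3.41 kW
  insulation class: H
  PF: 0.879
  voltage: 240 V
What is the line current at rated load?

22.4 A

P_out = 3.41 kW = 3410 W
P_in = P_out / η = 3410 / 0.721 = 4730 W
I = P_in / (V·cosφ) = 4730 / (240 × 0.879) = 22.4 A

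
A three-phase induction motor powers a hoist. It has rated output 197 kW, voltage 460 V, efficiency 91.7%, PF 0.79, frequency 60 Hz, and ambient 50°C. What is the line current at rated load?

P_out = 197 kW = 197000 W
P_in = P_out / η = 197000 / 0.917 = 214831 W
I_L = P_in / (√3·V_L·cosφ) = 214831 / (1.732 × 460 × 0.79) = 341 A

341 A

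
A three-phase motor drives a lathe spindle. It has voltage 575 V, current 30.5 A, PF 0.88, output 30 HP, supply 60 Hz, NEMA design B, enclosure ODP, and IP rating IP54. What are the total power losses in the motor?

4350 W

P_in = √3·V·I·cosφ = 1.732×575×30.5×0.88 = 26730 W
P_out = 30×746 = 22380 W
Losses = P_in − P_out = 26730 − 22380 = 4350 W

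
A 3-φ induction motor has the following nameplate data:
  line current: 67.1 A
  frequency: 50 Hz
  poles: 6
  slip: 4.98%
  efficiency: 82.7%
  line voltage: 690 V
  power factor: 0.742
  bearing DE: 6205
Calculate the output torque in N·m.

P_in = √3·V·I·cosφ = 1.732 × 690 × 67.1 × 0.742 = 59501 W
P_out = η·P_in = 0.827 × 59501 = 49207 W
n_s = 120×50/6 = 1000 rpm; n = 1000×(1−0.0498) = 950 rpm
ω = 2π×950/60 = 99.48 rad/s
τ = P_out/ω = 49207/99.48 = 495 N·m

495 N·m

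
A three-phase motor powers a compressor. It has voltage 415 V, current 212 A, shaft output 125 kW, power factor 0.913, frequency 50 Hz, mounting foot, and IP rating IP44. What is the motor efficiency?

P_out = 125 kW = 125000 W
P_in = √3·V_L·I_L·cosφ = 1.732 × 415 × 212 × 0.913 = 139124 W
η = P_out / P_in = 125000 / 139124 = 0.898 = 89.8%

89.8 %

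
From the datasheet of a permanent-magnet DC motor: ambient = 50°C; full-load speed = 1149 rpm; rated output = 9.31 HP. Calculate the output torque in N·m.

57.7 N·m

P_out = 9.31 × 746 = 6945 W
ω = 2π × 1149/60 = 120.3 rad/s
τ = P_out/ω = 6945/120.3 = 57.7 N·m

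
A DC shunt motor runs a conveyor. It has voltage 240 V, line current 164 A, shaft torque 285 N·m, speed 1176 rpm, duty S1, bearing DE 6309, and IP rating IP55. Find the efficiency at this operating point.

ω = 2π × 1176/60 = 123.2 rad/s; P_out = τω = 285 × 123.2 = 35112 W
P_in = V·I = 240 × 164 = 39360 W
η = P_out / P_in = 35112 / 39360 = 0.892 = 89.2%

89.2 %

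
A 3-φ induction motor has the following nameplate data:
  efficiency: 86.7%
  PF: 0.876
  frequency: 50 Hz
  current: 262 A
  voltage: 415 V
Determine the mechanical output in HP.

192 HP

P_in = √3·V·I·cosφ = 1.732 × 415 × 262 × 0.876 = 164969 W
P_out = η·P_in = 0.867 × 164969 = 143028 W
= 143028/746 = 192 HP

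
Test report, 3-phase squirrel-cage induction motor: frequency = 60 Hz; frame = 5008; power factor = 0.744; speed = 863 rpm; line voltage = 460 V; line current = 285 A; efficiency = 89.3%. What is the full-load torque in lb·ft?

P_in = √3·V·I·cosφ = 1.732 × 460 × 285 × 0.744 = 168937 W
P_out = η·P_in = 0.893 × 168937 = 150861 W
n = 863 rpm
ω = 2π×863/60 = 90.37 rad/s
τ = P_out/ω = 150861/90.37 = 1669 N·m
In lb·ft: 1669/1.356 = 1230 lb·ft

1230 lb·ft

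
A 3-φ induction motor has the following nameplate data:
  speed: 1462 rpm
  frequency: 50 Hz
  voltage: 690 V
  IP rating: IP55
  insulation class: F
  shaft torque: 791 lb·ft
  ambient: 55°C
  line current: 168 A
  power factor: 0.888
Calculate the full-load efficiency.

92.1 %

τ = 791 lb·ft × 1.356 = 1073 N·m
ω = 2π × 1462/60 = 153.1 rad/s; P_out = τω = 1073 × 153.1 = 164276 W
P_in = √3·V_L·I_L·cosφ = 1.732 × 690 × 168 × 0.888 = 178287 W
η = P_out / P_in = 164276 / 178287 = 0.921 = 92.1%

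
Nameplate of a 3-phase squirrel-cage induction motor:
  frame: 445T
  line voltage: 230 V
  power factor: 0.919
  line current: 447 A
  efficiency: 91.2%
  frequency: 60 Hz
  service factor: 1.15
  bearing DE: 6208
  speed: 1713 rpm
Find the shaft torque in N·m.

P_in = √3·V·I·cosφ = 1.732 × 230 × 447 × 0.919 = 163643 W
P_out = η·P_in = 0.912 × 163643 = 149242 W
n = 1713 rpm
ω = 2π×1713/60 = 179.4 rad/s
τ = P_out/ω = 149242/179.4 = 832 N·m

832 N·m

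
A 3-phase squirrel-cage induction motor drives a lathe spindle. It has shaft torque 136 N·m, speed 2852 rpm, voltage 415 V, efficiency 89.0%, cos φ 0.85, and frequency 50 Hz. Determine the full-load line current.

74.7 A

ω = 2π×2852/60 = 298.7 rad/s; P_out = τω = 136 × 298.7 = 40623 W
P_in = P_out / η = 40623 / 0.890 = 45644 W
I_L = P_in / (√3·V_L·cosφ) = 45644 / (1.732 × 415 × 0.85) = 74.7 A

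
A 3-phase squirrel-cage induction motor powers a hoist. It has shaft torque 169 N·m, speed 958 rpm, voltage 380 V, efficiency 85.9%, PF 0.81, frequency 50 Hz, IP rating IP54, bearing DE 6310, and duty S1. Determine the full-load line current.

ω = 2π×958/60 = 100.3 rad/s; P_out = τω = 169 × 100.3 = 16951 W
P_in = P_out / η = 16951 / 0.859 = 19733 W
I_L = P_in / (√3·V_L·cosφ) = 19733 / (1.732 × 380 × 0.81) = 37 A

37 A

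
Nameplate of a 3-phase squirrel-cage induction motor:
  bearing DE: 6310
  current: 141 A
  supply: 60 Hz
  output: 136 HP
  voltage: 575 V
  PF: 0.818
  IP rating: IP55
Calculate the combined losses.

13400 W

P_in = √3·V·I·cosφ = 1.732×575×141×0.818 = 114865 W
P_out = 136×746 = 101456 W
Losses = P_in − P_out = 114865 − 101456 = 13409 W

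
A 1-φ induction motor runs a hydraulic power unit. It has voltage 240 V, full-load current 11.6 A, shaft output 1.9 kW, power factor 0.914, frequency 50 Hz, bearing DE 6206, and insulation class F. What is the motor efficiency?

P_out = 1.9 kW = 1900 W
P_in = V·I·cosφ = 240 × 11.6 × 0.914 = 2545 W
η = P_out / P_in = 1900 / 2545 = 0.747 = 74.7%

74.7 %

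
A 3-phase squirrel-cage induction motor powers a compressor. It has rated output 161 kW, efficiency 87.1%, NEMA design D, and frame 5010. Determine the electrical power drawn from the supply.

P_out = 161000 W
P_in = P_out/η = 161000/0.871 = 184845 W = 185 kW

185 kW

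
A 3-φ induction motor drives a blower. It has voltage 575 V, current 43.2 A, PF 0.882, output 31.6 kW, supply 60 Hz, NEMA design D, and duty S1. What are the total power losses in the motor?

P_in = √3·V·I·cosφ = 1.732×575×43.2×0.882 = 37946 W
P_out = 31600 W
Losses = P_in − P_out = 37946 − 31600 = 6346 W

6.35 kW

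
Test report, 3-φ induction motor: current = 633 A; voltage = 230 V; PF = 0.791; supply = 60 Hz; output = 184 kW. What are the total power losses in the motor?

P_in = √3·V·I·cosφ = 1.732×230×633×0.791 = 199460 W
P_out = 184000 W
Losses = P_in − P_out = 199460 − 184000 = 15460 W

15500 W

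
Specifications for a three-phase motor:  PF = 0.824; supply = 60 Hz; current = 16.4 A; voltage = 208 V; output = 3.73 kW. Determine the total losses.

1.14 kW

P_in = √3·V·I·cosφ = 1.732×208×16.4×0.824 = 4868 W
P_out = 3730 W
Losses = P_in − P_out = 4868 − 3730 = 1138 W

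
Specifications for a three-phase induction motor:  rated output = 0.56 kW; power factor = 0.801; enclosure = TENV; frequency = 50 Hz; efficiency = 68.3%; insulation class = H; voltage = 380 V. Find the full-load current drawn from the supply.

1.56 A

P_out = 0.56 kW = 560 W
P_in = P_out / η = 560 / 0.683 = 820 W
I_L = P_in / (√3·V_L·cosφ) = 820 / (1.732 × 380 × 0.801) = 1.56 A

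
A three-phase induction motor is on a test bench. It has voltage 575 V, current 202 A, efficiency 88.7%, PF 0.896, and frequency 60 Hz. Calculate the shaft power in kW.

P_in = √3·V·I·cosφ = 1.732 × 575 × 202 × 0.896 = 180250 W
P_out = η·P_in = 0.887 × 180250 = 159882 W

160 kW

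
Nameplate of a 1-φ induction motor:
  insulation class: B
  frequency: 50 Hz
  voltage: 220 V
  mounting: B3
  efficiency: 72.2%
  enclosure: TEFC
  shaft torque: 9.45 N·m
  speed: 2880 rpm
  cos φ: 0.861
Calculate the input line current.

ω = 2π×2880/60 = 301.6 rad/s; P_out = τω = 9.45 × 301.6 = 2850 W
P_in = P_out / η = 2850 / 0.722 = 3947 W
I = P_in / (V·cosφ) = 3947 / (220 × 0.861) = 20.8 A

20.8 A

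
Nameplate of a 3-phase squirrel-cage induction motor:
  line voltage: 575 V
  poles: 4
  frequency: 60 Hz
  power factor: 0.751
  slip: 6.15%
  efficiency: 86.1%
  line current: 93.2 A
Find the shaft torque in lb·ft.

P_in = √3·V·I·cosφ = 1.732 × 575 × 93.2 × 0.751 = 69706 W
P_out = η·P_in = 0.861 × 69706 = 60017 W
n_s = 120×60/4 = 1800 rpm; n = 1800×(1−0.0615) = 1689 rpm
ω = 2π×1689/60 = 176.9 rad/s
τ = P_out/ω = 60017/176.9 = 339.3 N·m
In lb·ft: 339.3/1.356 = 250 lb·ft

250 lb·ft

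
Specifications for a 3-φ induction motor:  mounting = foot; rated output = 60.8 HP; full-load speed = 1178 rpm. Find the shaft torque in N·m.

368 N·m

P_out = 60.8 × 746 = 45357 W
ω = 2π × 1178/60 = 123.4 rad/s
τ = P_out/ω = 45357/123.4 = 368 N·m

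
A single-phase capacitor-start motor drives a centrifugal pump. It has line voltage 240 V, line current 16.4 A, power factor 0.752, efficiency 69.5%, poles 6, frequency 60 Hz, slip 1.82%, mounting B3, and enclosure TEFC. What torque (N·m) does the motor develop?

16.7 N·m

P_in = V·I·cosφ = 240 × 16.4 × 0.752 = 2960 W
P_out = η·P_in = 0.695 × 2960 = 2057 W
n_s = 120×60/6 = 1200 rpm; n = 1200×(1−0.0182) = 1178 rpm
ω = 2π×1178/60 = 123.4 rad/s
τ = P_out/ω = 2057/123.4 = 16.7 N·m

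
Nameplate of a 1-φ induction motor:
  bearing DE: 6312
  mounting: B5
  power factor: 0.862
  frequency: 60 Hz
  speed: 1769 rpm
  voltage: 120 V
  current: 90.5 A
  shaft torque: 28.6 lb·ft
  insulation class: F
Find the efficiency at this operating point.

76.7 %

τ = 28.6 lb·ft × 1.356 = 38.78 N·m
ω = 2π × 1769/60 = 185.2 rad/s; P_out = τω = 38.78 × 185.2 = 7182 W
P_in = V·I·cosφ = 120 × 90.5 × 0.862 = 9361 W
η = P_out / P_in = 7182 / 9361 = 0.767 = 76.7%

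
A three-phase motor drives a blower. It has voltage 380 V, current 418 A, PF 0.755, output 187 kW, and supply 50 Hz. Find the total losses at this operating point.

P_in = √3·V·I·cosφ = 1.732×380×418×0.755 = 207709 W
P_out = 187000 W
Losses = P_in − P_out = 207709 − 187000 = 20709 W

20700 W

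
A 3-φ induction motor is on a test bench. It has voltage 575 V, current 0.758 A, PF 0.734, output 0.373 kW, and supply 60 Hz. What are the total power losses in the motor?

P_in = √3·V·I·cosφ = 1.732×575×0.758×0.734 = 554 W
P_out = 373 W
Losses = P_in − P_out = 554 − 373 = 181 W

181 W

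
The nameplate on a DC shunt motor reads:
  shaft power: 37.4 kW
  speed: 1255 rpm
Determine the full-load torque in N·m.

ω = 2π × 1255/60 = 131.4 rad/s
τ = P/ω = 37400/131.4 = 285 N·m

285 N·m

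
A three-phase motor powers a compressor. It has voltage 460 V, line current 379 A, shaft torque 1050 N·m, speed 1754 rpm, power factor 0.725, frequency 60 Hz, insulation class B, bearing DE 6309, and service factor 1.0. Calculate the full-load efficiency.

88.1 %

ω = 2π × 1754/60 = 183.7 rad/s; P_out = τω = 1050 × 183.7 = 192885 W
P_in = √3·V_L·I_L·cosφ = 1.732 × 460 × 379 × 0.725 = 218919 W
η = P_out / P_in = 192885 / 218919 = 0.881 = 88.1%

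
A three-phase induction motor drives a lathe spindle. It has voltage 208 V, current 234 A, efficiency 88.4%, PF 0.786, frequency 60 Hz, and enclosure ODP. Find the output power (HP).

P_in = √3·V·I·cosφ = 1.732 × 208 × 234 × 0.786 = 66260 W
P_out = η·P_in = 0.884 × 66260 = 58574 W
= 58574/746 = 78.5 HP

78.5 HP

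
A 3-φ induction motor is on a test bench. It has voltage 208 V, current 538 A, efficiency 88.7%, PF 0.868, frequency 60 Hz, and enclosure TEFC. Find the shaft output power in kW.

P_in = √3·V·I·cosφ = 1.732 × 208 × 538 × 0.868 = 168234 W
P_out = η·P_in = 0.887 × 168234 = 149224 W

149 kW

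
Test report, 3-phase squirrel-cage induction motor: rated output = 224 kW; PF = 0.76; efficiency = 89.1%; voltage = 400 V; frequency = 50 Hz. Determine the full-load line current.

P_out = 224 kW = 224000 W
P_in = P_out / η = 224000 / 0.891 = 251403 W
I_L = P_in / (√3·V_L·cosφ) = 251403 / (1.732 × 400 × 0.76) = 477 A

477 A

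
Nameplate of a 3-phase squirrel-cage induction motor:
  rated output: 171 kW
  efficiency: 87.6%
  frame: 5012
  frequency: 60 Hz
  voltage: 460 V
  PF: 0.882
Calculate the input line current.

P_out = 171 kW = 171000 W
P_in = P_out / η = 171000 / 0.876 = 195205 W
I_L = P_in / (√3·V_L·cosφ) = 195205 / (1.732 × 460 × 0.882) = 278 A

278 A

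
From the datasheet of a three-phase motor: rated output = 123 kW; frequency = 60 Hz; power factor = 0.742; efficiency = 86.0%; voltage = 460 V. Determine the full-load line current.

242 A

P_out = 123 kW = 123000 W
P_in = P_out / η = 123000 / 0.860 = 143023 W
I_L = P_in / (√3·V_L·cosφ) = 143023 / (1.732 × 460 × 0.742) = 242 A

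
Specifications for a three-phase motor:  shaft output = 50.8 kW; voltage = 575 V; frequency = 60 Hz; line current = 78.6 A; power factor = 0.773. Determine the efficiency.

84.0 %

P_out = 50.8 kW = 50800 W
P_in = √3·V_L·I_L·cosφ = 1.732 × 575 × 78.6 × 0.773 = 60509 W
η = P_out / P_in = 50800 / 60509 = 0.840 = 84.0%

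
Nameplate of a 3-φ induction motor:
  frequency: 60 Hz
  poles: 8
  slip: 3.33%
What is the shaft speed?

n_s = 120f/p = 120×60/8 = 900 rpm
n = n_s(1 − s) = 900 × (1 − 0.0333) = 870 rpm

870 rpm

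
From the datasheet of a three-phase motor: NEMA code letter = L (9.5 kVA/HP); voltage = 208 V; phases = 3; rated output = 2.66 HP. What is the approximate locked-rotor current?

S_LR = 9.5 × 2.66 = 25.27 kVA
I_LR = S_LR/(√3·V_L) = 25270/(1.732×208) = 70.1 A

70.1 A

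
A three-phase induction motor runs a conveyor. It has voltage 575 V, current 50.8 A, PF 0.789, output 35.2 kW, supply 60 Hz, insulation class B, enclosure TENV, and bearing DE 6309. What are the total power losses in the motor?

P_in = √3·V·I·cosφ = 1.732×575×50.8×0.789 = 39917 W
P_out = 35200 W
Losses = P_in − P_out = 39917 − 35200 = 4717 W

4.72 kW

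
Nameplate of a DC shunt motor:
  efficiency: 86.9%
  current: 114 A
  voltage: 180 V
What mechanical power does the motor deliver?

17.8 kW

P_in = V·I = 180 × 114 = 20520 W
P_out = η·P_in = 0.869 × 20520 = 17832 W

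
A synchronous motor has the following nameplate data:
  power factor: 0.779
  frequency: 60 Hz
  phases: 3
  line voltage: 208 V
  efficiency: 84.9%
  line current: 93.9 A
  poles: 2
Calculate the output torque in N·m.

59.3 N·m

P_in = √3·V·I·cosφ = 1.732 × 208 × 93.9 × 0.779 = 26352 W
P_out = η·P_in = 0.849 × 26352 = 22373 W
n = n_s = 120×60/2 = 3600 rpm (synchronous)
ω = 2π×3600/60 = 377 rad/s
τ = P_out/ω = 22373/377 = 59.3 N·m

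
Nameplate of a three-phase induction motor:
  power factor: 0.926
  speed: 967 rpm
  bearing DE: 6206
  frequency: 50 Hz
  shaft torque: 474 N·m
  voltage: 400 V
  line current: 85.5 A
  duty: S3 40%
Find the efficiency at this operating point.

87.5 %

ω = 2π × 967/60 = 101.3 rad/s; P_out = τω = 474 × 101.3 = 48016 W
P_in = √3·V_L·I_L·cosφ = 1.732 × 400 × 85.5 × 0.926 = 54851 W
η = P_out / P_in = 48016 / 54851 = 0.875 = 87.5%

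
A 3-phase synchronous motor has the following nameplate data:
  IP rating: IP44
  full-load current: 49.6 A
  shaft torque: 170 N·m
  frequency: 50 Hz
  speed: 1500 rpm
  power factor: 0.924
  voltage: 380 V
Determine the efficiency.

ω = 2π × 1500/60 = 157.1 rad/s; P_out = τω = 170 × 157.1 = 26707 W
P_in = √3·V_L·I_L·cosφ = 1.732 × 380 × 49.6 × 0.924 = 30164 W
η = P_out / P_in = 26707 / 30164 = 0.885 = 88.5%

88.5 %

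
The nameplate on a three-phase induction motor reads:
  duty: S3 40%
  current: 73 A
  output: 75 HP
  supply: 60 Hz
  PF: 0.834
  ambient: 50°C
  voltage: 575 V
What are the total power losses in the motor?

P_in = √3·V·I·cosφ = 1.732×575×73×0.834 = 60632 W
P_out = 75×746 = 55950 W
Losses = P_in − P_out = 60632 − 55950 = 4682 W

4.68 kW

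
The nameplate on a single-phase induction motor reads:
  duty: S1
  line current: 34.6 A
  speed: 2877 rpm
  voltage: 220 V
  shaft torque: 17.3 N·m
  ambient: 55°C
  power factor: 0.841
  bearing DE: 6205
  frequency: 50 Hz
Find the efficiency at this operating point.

81.4 %

ω = 2π × 2877/60 = 301.3 rad/s; P_out = τω = 17.3 × 301.3 = 5212 W
P_in = V·I·cosφ = 220 × 34.6 × 0.841 = 6402 W
η = P_out / P_in = 5212 / 6402 = 0.814 = 81.4%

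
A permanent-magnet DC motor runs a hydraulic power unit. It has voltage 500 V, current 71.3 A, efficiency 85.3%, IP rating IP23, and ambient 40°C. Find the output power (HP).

P_in = V·I = 500 × 71.3 = 35650 W
P_out = η·P_in = 0.853 × 35650 = 30409 W
= 30409/746 = 40.8 HP

40.8 HP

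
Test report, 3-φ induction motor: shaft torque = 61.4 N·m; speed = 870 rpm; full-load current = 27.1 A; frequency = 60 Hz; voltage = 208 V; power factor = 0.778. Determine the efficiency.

73.6 %

ω = 2π × 870/60 = 91.11 rad/s; P_out = τω = 61.4 × 91.11 = 5594 W
P_in = √3·V_L·I_L·cosφ = 1.732 × 208 × 27.1 × 0.778 = 7596 W
η = P_out / P_in = 5594 / 7596 = 0.736 = 73.6%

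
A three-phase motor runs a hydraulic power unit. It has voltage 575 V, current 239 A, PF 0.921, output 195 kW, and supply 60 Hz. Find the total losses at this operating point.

P_in = √3·V·I·cosφ = 1.732×575×239×0.921 = 219217 W
P_out = 195000 W
Losses = P_in − P_out = 219217 − 195000 = 24217 W

24.2 kW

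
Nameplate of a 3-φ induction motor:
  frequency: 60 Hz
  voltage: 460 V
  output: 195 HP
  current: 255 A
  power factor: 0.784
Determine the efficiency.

91.3 %

P_out = 195 × 746 = 145470 W
P_in = √3·V_L·I_L·cosφ = 1.732 × 460 × 255 × 0.784 = 159280 W
η = P_out / P_in = 145470 / 159280 = 0.913 = 91.3%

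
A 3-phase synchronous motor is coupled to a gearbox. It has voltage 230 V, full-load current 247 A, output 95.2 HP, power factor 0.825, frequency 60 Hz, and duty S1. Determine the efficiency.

87.5 %

P_out = 95.2 × 746 = 71019 W
P_in = √3·V_L·I_L·cosφ = 1.732 × 230 × 247 × 0.825 = 81176 W
η = P_out / P_in = 71019 / 81176 = 0.875 = 87.5%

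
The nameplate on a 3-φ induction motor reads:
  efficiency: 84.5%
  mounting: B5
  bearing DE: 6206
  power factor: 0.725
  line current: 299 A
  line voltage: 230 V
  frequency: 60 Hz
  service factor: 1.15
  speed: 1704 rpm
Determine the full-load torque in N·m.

P_in = √3·V·I·cosφ = 1.732 × 230 × 299 × 0.725 = 86354 W
P_out = η·P_in = 0.845 × 86354 = 72969 W
n = 1704 rpm
ω = 2π×1704/60 = 178.4 rad/s
τ = P_out/ω = 72969/178.4 = 409 N·m

409 N·m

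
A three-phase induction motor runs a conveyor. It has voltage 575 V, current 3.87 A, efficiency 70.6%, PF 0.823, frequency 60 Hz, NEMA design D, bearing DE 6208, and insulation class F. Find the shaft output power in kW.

P_in = √3·V·I·cosφ = 1.732 × 575 × 3.87 × 0.823 = 3172 W
P_out = η·P_in = 0.706 × 3172 = 2239 W

2.24 kW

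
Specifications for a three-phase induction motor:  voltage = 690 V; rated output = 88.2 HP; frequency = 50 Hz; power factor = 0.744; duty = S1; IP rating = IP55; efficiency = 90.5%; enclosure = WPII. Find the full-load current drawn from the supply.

81.8 A

P_out = 88.2 × 746 = 65797 W
P_in = P_out / η = 65797 / 0.905 = 72704 W
I_L = P_in / (√3·V_L·cosφ) = 72704 / (1.732 × 690 × 0.744) = 81.8 A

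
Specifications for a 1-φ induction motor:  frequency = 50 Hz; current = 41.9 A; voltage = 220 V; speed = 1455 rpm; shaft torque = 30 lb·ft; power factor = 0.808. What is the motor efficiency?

τ = 30 lb·ft × 1.356 = 40.68 N·m
ω = 2π × 1455/60 = 152.4 rad/s; P_out = τω = 40.68 × 152.4 = 6200 W
P_in = V·I·cosφ = 220 × 41.9 × 0.808 = 7448 W
η = P_out / P_in = 6200 / 7448 = 0.832 = 83.2%

83.2 %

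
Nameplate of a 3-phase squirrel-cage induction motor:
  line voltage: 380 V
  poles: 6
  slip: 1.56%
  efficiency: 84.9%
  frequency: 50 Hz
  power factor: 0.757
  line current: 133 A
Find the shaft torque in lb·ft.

P_in = √3·V·I·cosφ = 1.732 × 380 × 133 × 0.757 = 66264 W
P_out = η·P_in = 0.849 × 66264 = 56258 W
n_s = 120×50/6 = 1000 rpm; n = 1000×(1−0.0156) = 984 rpm
ω = 2π×984/60 = 103 rad/s
τ = P_out/ω = 56258/103 = 546.2 N·m
In lb·ft: 546.2/1.356 = 403 lb·ft

403 lb·ft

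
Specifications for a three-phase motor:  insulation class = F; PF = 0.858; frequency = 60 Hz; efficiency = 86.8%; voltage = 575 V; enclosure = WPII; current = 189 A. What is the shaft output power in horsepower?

188 HP

P_in = √3·V·I·cosφ = 1.732 × 575 × 189 × 0.858 = 161497 W
P_out = η·P_in = 0.868 × 161497 = 140179 W
= 140179/746 = 188 HP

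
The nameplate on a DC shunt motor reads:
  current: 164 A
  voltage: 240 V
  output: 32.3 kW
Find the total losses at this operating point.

P_in = V·I = 240×164 = 39360 W
P_out = 32300 W
Losses = P_in − P_out = 39360 − 32300 = 7060 W

7060 W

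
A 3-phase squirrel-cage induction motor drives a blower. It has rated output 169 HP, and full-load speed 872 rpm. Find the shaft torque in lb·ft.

1020 lb·ft

P_out = 169 × 746 = 126074 W
ω = 2π × 872/60 = 91.32 rad/s
τ = P_out/ω = 126074/91.32 = 1381 N·m
In lb·ft: 1381/1.356 = 1020 lb·ft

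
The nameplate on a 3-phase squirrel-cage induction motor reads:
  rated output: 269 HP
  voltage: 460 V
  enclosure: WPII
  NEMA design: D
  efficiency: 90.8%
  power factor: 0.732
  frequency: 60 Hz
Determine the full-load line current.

379 A

P_out = 269 × 746 = 200674 W
P_in = P_out / η = 200674 / 0.908 = 221007 W
I_L = P_in / (√3·V_L·cosφ) = 221007 / (1.732 × 460 × 0.732) = 379 A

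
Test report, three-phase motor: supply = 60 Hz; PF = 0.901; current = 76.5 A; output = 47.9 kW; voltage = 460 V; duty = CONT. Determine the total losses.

P_in = √3·V·I·cosφ = 1.732×460×76.5×0.901 = 54915 W
P_out = 47900 W
Losses = P_in − P_out = 54915 − 47900 = 7015 W

7020 W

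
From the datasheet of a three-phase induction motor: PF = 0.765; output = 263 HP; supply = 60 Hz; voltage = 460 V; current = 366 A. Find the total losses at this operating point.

P_in = √3·V·I·cosφ = 1.732×460×366×0.765 = 223074 W
P_out = 263×746 = 196198 W
Losses = P_in − P_out = 223074 − 196198 = 26876 W

26900 W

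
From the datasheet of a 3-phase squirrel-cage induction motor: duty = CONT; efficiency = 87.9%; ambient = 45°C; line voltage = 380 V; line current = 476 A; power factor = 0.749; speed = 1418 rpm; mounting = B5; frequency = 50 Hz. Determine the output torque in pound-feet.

P_in = √3·V·I·cosφ = 1.732 × 380 × 476 × 0.749 = 234650 W
P_out = η·P_in = 0.879 × 234650 = 206257 W
n = 1418 rpm
ω = 2π×1418/60 = 148.5 rad/s
τ = P_out/ω = 206257/148.5 = 1389 N·m
In lb·ft: 1389/1.356 = 1020 lb·ft

1020 lb·ft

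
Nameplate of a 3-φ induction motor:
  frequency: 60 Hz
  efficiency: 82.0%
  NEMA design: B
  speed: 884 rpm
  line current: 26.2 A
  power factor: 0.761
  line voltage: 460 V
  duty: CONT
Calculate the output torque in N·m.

P_in = √3·V·I·cosφ = 1.732 × 460 × 26.2 × 0.761 = 15885 W
P_out = η·P_in = 0.82 × 15885 = 13026 W
n = 884 rpm
ω = 2π×884/60 = 92.57 rad/s
τ = P_out/ω = 13026/92.57 = 141 N·m

141 N·m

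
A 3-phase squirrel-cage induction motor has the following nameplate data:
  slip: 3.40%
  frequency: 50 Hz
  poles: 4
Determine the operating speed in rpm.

1449 rpm

n_s = 120f/p = 120×50/4 = 1500 rpm
n = n_s(1 − s) = 1500 × (1 − 0.034) = 1449 rpm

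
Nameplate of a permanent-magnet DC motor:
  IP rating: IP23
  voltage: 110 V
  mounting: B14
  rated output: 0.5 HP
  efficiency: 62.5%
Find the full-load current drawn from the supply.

P_out = 0.5 × 746 = 373 W
P_in = P_out / η = 373 / 0.625 = 597 W
I = P_in / V = 597 / 110 = 5.43 A

5.43 A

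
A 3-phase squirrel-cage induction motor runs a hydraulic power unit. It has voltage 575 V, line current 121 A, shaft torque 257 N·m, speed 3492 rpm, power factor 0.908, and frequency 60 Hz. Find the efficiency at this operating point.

ω = 2π × 3492/60 = 365.7 rad/s; P_out = τω = 257 × 365.7 = 93985 W
P_in = √3·V_L·I_L·cosφ = 1.732 × 575 × 121 × 0.908 = 109418 W
η = P_out / P_in = 93985 / 109418 = 0.859 = 85.9%

85.9 %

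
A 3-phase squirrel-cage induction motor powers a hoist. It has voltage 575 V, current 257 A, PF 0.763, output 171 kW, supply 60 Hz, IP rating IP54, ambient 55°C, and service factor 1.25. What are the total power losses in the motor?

24300 W

P_in = √3·V·I·cosφ = 1.732×575×257×0.763 = 195287 W
P_out = 171000 W
Losses = P_in − P_out = 195287 − 171000 = 24287 W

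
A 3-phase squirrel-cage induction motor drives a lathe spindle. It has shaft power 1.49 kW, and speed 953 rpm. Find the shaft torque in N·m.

14.9 N·m

ω = 2π × 953/60 = 99.8 rad/s
τ = P/ω = 1490/99.8 = 14.9 N·m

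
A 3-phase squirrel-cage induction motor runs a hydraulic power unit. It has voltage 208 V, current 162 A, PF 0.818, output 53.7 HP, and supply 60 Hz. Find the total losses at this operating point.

7.68 kW

P_in = √3·V·I·cosφ = 1.732×208×162×0.818 = 47740 W
P_out = 53.7×746 = 40060 W
Losses = P_in − P_out = 47740 − 40060 = 7680 W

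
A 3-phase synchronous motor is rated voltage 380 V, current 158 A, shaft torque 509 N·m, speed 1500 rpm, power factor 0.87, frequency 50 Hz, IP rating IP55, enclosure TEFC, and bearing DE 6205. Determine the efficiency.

ω = 2π × 1500/60 = 157.1 rad/s; P_out = τω = 509 × 157.1 = 79964 W
P_in = √3·V_L·I_L·cosφ = 1.732 × 380 × 158 × 0.87 = 90471 W
η = P_out / P_in = 79964 / 90471 = 0.884 = 88.4%

88.4 %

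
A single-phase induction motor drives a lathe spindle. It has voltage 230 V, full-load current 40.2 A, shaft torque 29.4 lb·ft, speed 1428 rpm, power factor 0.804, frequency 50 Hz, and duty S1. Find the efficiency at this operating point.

80.2 %

τ = 29.4 lb·ft × 1.356 = 39.87 N·m
ω = 2π × 1428/60 = 149.5 rad/s; P_out = τω = 39.87 × 149.5 = 5961 W
P_in = V·I·cosφ = 230 × 40.2 × 0.804 = 7434 W
η = P_out / P_in = 5961 / 7434 = 0.802 = 80.2%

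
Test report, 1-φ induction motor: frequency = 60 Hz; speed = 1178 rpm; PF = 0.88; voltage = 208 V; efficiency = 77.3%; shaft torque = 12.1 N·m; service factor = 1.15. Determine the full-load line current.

ω = 2π×1178/60 = 123.4 rad/s; P_out = τω = 12.1 × 123.4 = 1493 W
P_in = P_out / η = 1493 / 0.773 = 1931 W
I = P_in / (V·cosφ) = 1931 / (208 × 0.88) = 10.5 A

10.5 A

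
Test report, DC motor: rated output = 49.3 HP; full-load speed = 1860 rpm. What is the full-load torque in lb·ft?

139 lb·ft

P_out = 49.3 × 746 = 36778 W
ω = 2π × 1860/60 = 194.8 rad/s
τ = P_out/ω = 36778/194.8 = 188.8 N·m
In lb·ft: 188.8/1.356 = 139 lb·ft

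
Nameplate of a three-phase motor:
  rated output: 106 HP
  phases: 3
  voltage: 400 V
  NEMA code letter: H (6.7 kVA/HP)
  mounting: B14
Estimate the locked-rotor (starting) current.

1030 A

S_LR = 6.7 × 106 = 710.2 kVA
I_LR = S_LR/(√3·V_L) = 710200/(1.732×400) = 1030 A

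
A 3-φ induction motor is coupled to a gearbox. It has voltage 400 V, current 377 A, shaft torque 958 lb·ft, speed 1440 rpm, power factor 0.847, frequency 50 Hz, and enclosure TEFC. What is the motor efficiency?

88.5 %

τ = 958 lb·ft × 1.356 = 1299 N·m
ω = 2π × 1440/60 = 150.8 rad/s; P_out = τω = 1299 × 150.8 = 195889 W
P_in = √3·V_L·I_L·cosφ = 1.732 × 400 × 377 × 0.847 = 221224 W
η = P_out / P_in = 195889 / 221224 = 0.885 = 88.5%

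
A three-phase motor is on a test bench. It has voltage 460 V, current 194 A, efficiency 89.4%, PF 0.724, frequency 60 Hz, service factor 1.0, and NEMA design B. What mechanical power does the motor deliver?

P_in = √3·V·I·cosφ = 1.732 × 460 × 194 × 0.724 = 111904 W
P_out = η·P_in = 0.894 × 111904 = 100042 W

100 kW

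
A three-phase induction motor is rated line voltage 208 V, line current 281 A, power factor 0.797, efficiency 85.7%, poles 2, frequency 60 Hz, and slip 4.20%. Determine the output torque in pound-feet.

141 lb·ft

P_in = √3·V·I·cosφ = 1.732 × 208 × 281 × 0.797 = 80682 W
P_out = η·P_in = 0.857 × 80682 = 69144 W
n_s = 120×60/2 = 3600 rpm; n = 3600×(1−0.042) = 3449 rpm
ω = 2π×3449/60 = 361.2 rad/s
τ = P_out/ω = 69144/361.2 = 191.4 N·m
In lb·ft: 191.4/1.356 = 141 lb·ft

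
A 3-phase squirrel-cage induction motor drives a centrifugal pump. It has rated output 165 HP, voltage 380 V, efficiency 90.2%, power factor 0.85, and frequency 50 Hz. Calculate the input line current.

P_out = 165 × 746 = 123090 W
P_in = P_out / η = 123090 / 0.902 = 136463 W
I_L = P_in / (√3·V_L·cosφ) = 136463 / (1.732 × 380 × 0.85) = 244 A

244 A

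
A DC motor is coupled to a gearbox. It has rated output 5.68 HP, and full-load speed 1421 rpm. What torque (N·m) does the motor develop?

28.5 N·m

P_out = 5.68 × 746 = 4237 W
ω = 2π × 1421/60 = 148.8 rad/s
τ = P_out/ω = 4237/148.8 = 28.5 N·m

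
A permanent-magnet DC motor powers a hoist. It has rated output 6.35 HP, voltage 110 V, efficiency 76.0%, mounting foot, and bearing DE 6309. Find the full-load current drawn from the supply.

P_out = 6.35 × 746 = 4737 W
P_in = P_out / η = 4737 / 0.760 = 6233 W
I = P_in / V = 6233 / 110 = 56.7 A

56.7 A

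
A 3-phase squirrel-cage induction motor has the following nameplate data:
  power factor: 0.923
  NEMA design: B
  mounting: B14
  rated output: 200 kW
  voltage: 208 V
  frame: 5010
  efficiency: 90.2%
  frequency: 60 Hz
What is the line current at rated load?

667 A

P_out = 200 kW = 200000 W
P_in = P_out / η = 200000 / 0.902 = 221729 W
I_L = P_in / (√3·V_L·cosφ) = 221729 / (1.732 × 208 × 0.923) = 667 A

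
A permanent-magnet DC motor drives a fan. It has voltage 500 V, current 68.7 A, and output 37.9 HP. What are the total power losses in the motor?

P_in = V·I = 500×68.7 = 34350 W
P_out = 37.9×746 = 28273 W
Losses = P_in − P_out = 34350 − 28273 = 6077 W

6.08 kW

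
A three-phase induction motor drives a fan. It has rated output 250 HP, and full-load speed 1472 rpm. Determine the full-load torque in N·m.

P_out = 250 × 746 = 186500 W
ω = 2π × 1472/60 = 154.1 rad/s
τ = P_out/ω = 186500/154.1 = 1210 N·m

1210 N·m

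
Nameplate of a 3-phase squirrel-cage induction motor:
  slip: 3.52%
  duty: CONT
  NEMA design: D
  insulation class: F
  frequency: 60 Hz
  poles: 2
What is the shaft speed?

n_s = 120f/p = 120×60/2 = 3600 rpm
n = n_s(1 − s) = 3600 × (1 − 0.0352) = 3473 rpm

3473 rpm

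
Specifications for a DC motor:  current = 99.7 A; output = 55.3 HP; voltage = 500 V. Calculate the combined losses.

P_in = V·I = 500×99.7 = 49850 W
P_out = 55.3×746 = 41254 W
Losses = P_in − P_out = 49850 − 41254 = 8596 W

8600 W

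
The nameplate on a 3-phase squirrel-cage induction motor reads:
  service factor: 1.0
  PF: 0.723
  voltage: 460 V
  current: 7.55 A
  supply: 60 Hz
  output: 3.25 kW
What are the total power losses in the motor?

1.1 kW

P_in = √3·V·I·cosφ = 1.732×460×7.55×0.723 = 4349 W
P_out = 3250 W
Losses = P_in − P_out = 4349 − 3250 = 1099 W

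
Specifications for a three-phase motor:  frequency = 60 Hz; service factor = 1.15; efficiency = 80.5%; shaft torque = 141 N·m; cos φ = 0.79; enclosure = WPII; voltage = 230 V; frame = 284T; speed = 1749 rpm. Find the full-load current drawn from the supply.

102 A

ω = 2π×1749/60 = 183.2 rad/s; P_out = τω = 141 × 183.2 = 25831 W
P_in = P_out / η = 25831 / 0.805 = 32088 W
I_L = P_in / (√3·V_L·cosφ) = 32088 / (1.732 × 230 × 0.79) = 102 A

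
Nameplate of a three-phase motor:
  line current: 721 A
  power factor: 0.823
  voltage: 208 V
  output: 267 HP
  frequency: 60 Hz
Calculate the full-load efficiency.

P_out = 267 × 746 = 199182 W
P_in = √3·V_L·I_L·cosφ = 1.732 × 208 × 721 × 0.823 = 213770 W
η = P_out / P_in = 199182 / 213770 = 0.932 = 93.2%

93.2 %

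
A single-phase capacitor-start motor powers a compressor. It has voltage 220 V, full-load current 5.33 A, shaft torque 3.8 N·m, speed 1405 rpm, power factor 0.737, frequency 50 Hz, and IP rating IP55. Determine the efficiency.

64.7 %

ω = 2π × 1405/60 = 147.1 rad/s; P_out = τω = 3.8 × 147.1 = 559 W
P_in = V·I·cosφ = 220 × 5.33 × 0.737 = 864 W
η = P_out / P_in = 559 / 864 = 0.647 = 64.7%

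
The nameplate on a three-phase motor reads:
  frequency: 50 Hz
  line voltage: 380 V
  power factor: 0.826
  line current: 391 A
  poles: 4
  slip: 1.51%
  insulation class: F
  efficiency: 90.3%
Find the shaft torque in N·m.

1240 N·m

P_in = √3·V·I·cosφ = 1.732 × 380 × 391 × 0.826 = 212563 W
P_out = η·P_in = 0.903 × 212563 = 191944 W
n_s = 120×50/4 = 1500 rpm; n = 1500×(1−0.0151) = 1477 rpm
ω = 2π×1477/60 = 154.7 rad/s
τ = P_out/ω = 191944/154.7 = 1240 N·m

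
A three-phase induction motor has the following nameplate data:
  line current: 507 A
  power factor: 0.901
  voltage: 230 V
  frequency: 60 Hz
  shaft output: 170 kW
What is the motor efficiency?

P_out = 170 kW = 170000 W
P_in = √3·V_L·I_L·cosφ = 1.732 × 230 × 507 × 0.901 = 181974 W
η = P_out / P_in = 170000 / 181974 = 0.934 = 93.4%

93.4 %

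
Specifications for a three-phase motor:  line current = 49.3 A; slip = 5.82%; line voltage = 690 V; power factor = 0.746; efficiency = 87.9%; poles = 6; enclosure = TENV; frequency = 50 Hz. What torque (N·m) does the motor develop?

392 N·m

P_in = √3·V·I·cosφ = 1.732 × 690 × 49.3 × 0.746 = 43952 W
P_out = η·P_in = 0.879 × 43952 = 38634 W
n_s = 120×50/6 = 1000 rpm; n = 1000×(1−0.0582) = 942 rpm
ω = 2π×942/60 = 98.65 rad/s
τ = P_out/ω = 38634/98.65 = 392 N·m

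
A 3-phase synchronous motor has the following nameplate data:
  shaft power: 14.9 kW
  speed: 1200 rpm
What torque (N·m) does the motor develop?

119 N·m

ω = 2π × 1200/60 = 125.7 rad/s
τ = P/ω = 14900/125.7 = 119 N·m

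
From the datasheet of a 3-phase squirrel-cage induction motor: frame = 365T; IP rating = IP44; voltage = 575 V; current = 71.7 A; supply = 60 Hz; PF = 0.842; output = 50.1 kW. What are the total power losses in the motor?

P_in = √3·V·I·cosφ = 1.732×575×71.7×0.842 = 60124 W
P_out = 50100 W
Losses = P_in − P_out = 60124 − 50100 = 10024 W

10000 W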